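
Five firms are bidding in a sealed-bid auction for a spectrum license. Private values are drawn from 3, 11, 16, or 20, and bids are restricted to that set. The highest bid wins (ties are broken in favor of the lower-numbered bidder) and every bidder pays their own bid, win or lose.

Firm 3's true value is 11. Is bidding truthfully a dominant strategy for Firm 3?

Consider the case where Firm 1 bids 3, Firm 2 bids 3, Firm 4 bids 3 and Firm 5 bids 16.
Truthful bid 11: loses but pays 11, utility -11.
Bid 3 instead: loses but pays 3, utility -3.
Since -3 > -11, bidding 3 is strictly better here, so truthful bidding is not dominant.

No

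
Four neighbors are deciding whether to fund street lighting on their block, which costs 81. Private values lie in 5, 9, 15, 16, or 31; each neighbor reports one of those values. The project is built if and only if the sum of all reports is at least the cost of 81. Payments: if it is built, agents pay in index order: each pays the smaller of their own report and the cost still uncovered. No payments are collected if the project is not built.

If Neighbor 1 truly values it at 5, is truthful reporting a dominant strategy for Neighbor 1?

Check each profile of the others' reports and compare truth against every alternative report.
Others report (15, 31, 31): truth gives 0, best alternative gives -4.
Others report (16, 31, 31): truth gives 0, best alternative gives -4.
Others report (31, 15, 31): truth gives 0, best alternative gives -4.
Others report (31, 16, 31): truth gives 0, best alternative gives -4.
Others report (31, 31, 15): truth gives 0, best alternative gives -4.
Others report (31, 31, 16): truth gives 0, best alternative gives -4.
(Remaining 119 profiles checked similarly; truth is weakly best in each.)
In every case the truthful report is at least as good as any alternative, so it is a dominant strategy.

Yes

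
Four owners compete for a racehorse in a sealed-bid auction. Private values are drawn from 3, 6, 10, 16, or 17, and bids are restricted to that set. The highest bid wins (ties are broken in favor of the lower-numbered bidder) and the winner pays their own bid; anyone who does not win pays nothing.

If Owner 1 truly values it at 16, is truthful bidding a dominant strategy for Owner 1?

No

Consider the case where Owner 2 bids 3, Owner 3 bids 3 and Owner 4 bids 3.
Truthful bid 16: wins, pays 16, utility 16 - 16 = 0.
Bid 3 instead: wins, pays 3, utility 16 - 3 = 13.
Since 13 > 0, bidding 3 is strictly better here, so truthful bidding is not dominant.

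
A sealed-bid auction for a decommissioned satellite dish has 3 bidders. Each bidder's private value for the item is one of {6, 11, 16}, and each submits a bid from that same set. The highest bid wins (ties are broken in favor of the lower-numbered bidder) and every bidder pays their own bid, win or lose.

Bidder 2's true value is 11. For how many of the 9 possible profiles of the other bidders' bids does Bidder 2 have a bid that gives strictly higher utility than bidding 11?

Others bid (6, 16): truth gives -11; bid 16 gives -5 > -11. Violating.
Others bid (11, 6): truth gives -11; bid 16 gives -5 > -11. Violating.
Others bid (11, 11): truth gives -11; bid 16 gives -5 > -11. Violating.
Others bid (11, 16): truth gives -11; bid 16 gives -5 > -11. Violating.
Others bid (6, 6): truth gives 0; no alternative beats it.
Others bid (6, 11): truth gives 0; no alternative beats it.
(Checking all 9 profiles: 7 have a profitable deviation, 2 do not.)

7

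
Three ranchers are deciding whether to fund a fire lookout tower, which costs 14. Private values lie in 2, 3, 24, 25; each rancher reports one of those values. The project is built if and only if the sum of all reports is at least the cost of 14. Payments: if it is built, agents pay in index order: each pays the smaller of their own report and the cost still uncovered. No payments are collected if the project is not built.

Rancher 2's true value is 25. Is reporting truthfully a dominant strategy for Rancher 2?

Consider the case where Rancher 1 reports 2 and Rancher 3 reports 24.
Truthful report 25: project built, pays 12, utility 25 - 12 = 13.
Report 2 instead: project built, pays 2, utility 25 - 2 = 23.
Since 23 > 13, reporting 2 is strictly better here, so truthful reporting is not dominant.

No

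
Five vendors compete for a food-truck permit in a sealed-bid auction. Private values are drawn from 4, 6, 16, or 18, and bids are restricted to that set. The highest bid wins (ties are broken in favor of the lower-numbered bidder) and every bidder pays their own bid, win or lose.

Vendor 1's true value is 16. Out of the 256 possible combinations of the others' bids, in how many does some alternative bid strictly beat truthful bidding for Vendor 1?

191

Others bid (4, 4, 4, 4): truth gives 0; bid 4 gives 12 > 0. Violating.
Others bid (4, 4, 4, 6): truth gives 0; bid 6 gives 10 > 0. Violating.
Others bid (4, 4, 4, 18): truth gives -16; bid 18 gives -2 > -16. Violating.
Others bid (4, 4, 6, 4): truth gives 0; bid 6 gives 10 > 0. Violating.
Others bid (4, 4, 4, 16): truth gives 0; no alternative beats it.
Others bid (4, 4, 6, 16): truth gives 0; no alternative beats it.
(Checking all 256 profiles: 191 have a profitable deviation, 65 do not.)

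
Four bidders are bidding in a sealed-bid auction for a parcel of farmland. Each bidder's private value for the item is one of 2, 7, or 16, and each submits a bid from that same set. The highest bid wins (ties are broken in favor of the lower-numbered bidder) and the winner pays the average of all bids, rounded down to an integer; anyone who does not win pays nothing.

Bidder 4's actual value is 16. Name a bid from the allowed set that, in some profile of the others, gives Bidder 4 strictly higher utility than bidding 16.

7

Suppose Bidder 1 bids 2, Bidder 2 bids 2 and Bidder 3 bids 2.
Bid 16: wins, pays 5, utility 16 - 5 = 11.
Bid 7: wins, pays 3, utility 16 - 3 = 13.
So bidding 7 beats truth here (13 > 11).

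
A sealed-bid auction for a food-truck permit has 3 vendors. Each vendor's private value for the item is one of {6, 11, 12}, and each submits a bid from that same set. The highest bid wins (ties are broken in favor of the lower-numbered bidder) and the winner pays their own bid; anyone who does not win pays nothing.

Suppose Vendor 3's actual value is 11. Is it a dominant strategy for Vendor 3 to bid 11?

Yes

Check each profile of the others' bids and compare truth against every alternative bid.
Others bid (6, 6): truth gives 0, best alternative gives 0.
Others bid (6, 11): truth gives 0, best alternative gives 0.
Others bid (6, 12): truth gives 0, best alternative gives 0.
Others bid (11, 6): truth gives 0, best alternative gives 0.
Others bid (11, 11): truth gives 0, best alternative gives 0.
Others bid (11, 12): truth gives 0, best alternative gives 0.
(Remaining 3 profiles checked similarly; truth is weakly best in each.)
In every case the truthful bid is at least as good as any alternative, so it is a dominant strategy.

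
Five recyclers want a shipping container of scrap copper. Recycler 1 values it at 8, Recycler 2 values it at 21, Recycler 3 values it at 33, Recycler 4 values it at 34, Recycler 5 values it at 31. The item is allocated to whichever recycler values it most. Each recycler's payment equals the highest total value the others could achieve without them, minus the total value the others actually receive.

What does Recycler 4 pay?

33

Recycler 4 has the highest value and receives the item.
Without Recycler 4, the item would go to the next-highest value, 33, so the others could achieve 33.
With Recycler 4 present and winning, the others receive nothing, so their total is 0.
Payment = 33 - 0 = 33.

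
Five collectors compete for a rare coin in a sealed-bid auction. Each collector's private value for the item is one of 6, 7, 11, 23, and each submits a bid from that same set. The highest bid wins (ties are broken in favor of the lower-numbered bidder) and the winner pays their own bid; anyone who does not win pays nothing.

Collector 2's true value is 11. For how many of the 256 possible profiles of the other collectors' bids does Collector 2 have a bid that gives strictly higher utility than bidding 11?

Others bid (6, 6, 6, 6): truth gives 0; bid 7 gives 4 > 0. Violating.
Others bid (6, 6, 6, 7): truth gives 0; bid 7 gives 4 > 0. Violating.
Others bid (6, 6, 7, 6): truth gives 0; bid 7 gives 4 > 0. Violating.
Others bid (6, 6, 7, 7): truth gives 0; bid 7 gives 4 > 0. Violating.
Others bid (6, 6, 6, 11): truth gives 0; no alternative beats it.
Others bid (6, 6, 6, 23): truth gives 0; no alternative beats it.
(Checking all 256 profiles: 8 have a profitable deviation, 248 do not.)

8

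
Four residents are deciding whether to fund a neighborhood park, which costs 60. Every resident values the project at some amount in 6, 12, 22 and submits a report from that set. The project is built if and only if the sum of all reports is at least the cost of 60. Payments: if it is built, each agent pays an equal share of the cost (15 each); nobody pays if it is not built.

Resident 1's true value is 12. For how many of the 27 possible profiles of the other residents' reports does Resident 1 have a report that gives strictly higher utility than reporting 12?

3

Others report (6, 22, 22): truth gives -3; report 6 gives 0 > -3. Violating.
Others report (22, 6, 22): truth gives -3; report 6 gives 0 > -3. Violating.
Others report (22, 22, 6): truth gives -3; report 6 gives 0 > -3. Violating.
Others report (6, 6, 6): truth gives 0; no alternative beats it.
Others report (6, 6, 12): truth gives 0; no alternative beats it.
(Checking all 27 profiles: 3 have a profitable deviation, 24 do not.)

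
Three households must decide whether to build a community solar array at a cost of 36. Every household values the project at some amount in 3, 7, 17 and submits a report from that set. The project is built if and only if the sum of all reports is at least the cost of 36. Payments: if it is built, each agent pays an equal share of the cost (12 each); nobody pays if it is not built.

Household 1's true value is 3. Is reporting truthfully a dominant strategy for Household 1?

Check each profile of the others' reports and compare truth against every alternative report.
Others report (17, 17): truth gives -9, best alternative gives -9.
Others report (3, 3): truth gives 0, best alternative gives 0.
Others report (3, 7): truth gives 0, best alternative gives 0.
Others report (3, 17): truth gives 0, best alternative gives 0.
Others report (7, 3): truth gives 0, best alternative gives 0.
Others report (7, 7): truth gives 0, best alternative gives 0.
(Remaining 3 profiles checked similarly; truth is weakly best in each.)
In every case the truthful report is at least as good as any alternative, so it is a dominant strategy.

Yes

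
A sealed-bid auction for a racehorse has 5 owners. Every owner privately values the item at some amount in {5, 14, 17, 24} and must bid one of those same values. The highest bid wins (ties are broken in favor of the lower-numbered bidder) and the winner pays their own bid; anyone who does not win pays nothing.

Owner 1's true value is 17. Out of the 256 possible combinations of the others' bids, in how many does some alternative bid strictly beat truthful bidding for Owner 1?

Others bid (5, 5, 5, 5): truth gives 0; bid 5 gives 12 > 0. Violating.
Others bid (5, 5, 5, 14): truth gives 0; bid 14 gives 3 > 0. Violating.
Others bid (5, 5, 14, 5): truth gives 0; bid 14 gives 3 > 0. Violating.
Others bid (5, 5, 14, 14): truth gives 0; bid 14 gives 3 > 0. Violating.
Others bid (5, 5, 5, 17): truth gives 0; no alternative beats it.
Others bid (5, 5, 5, 24): truth gives 0; no alternative beats it.
(Checking all 256 profiles: 16 have a profitable deviation, 240 do not.)

16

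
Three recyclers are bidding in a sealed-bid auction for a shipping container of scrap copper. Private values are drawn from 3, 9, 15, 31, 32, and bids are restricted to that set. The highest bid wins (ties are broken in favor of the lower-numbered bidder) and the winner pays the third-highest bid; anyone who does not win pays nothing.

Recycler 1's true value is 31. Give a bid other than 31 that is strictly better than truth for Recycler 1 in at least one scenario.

Suppose Recycler 2 bids 3 and Recycler 3 bids 32.
Bid 31: loses, pays 0, utility 0.
Bid 32: wins, pays 3, utility 31 - 3 = 28.
So bidding 32 beats truth here (28 > 0).

32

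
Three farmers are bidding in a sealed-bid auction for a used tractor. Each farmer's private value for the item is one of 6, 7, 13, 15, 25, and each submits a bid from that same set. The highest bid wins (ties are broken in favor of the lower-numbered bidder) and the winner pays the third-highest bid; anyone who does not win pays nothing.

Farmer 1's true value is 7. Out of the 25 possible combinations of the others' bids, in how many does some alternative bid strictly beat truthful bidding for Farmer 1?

Others bid (6, 13): truth gives 0; bid 13 gives 1 > 0. Violating.
Others bid (6, 15): truth gives 0; bid 15 gives 1 > 0. Violating.
Others bid (6, 25): truth gives 0; bid 25 gives 1 > 0. Violating.
Others bid (13, 6): truth gives 0; bid 13 gives 1 > 0. Violating.
Others bid (6, 6): truth gives 1; no alternative beats it.
Others bid (6, 7): truth gives 1; no alternative beats it.
(Checking all 25 profiles: 6 have a profitable deviation, 19 do not.)

6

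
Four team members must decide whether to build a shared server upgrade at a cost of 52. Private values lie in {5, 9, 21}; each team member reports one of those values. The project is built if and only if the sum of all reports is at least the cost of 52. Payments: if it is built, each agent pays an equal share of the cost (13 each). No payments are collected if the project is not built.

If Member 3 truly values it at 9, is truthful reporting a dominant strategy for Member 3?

Check each profile of the others' reports and compare truth against every alternative report.
Others report (5, 21, 21): truth gives -4, best alternative gives -4.
Others report (9, 21, 21): truth gives -4, best alternative gives -4.
Others report (21, 5, 21): truth gives -4, best alternative gives -4.
Others report (21, 9, 21): truth gives -4, best alternative gives -4.
Others report (21, 21, 5): truth gives -4, best alternative gives -4.
Others report (21, 21, 9): truth gives -4, best alternative gives -4.
(Remaining 21 profiles checked similarly; truth is weakly best in each.)
In every case the truthful report is at least as good as any alternative, so it is a dominant strategy.

Yes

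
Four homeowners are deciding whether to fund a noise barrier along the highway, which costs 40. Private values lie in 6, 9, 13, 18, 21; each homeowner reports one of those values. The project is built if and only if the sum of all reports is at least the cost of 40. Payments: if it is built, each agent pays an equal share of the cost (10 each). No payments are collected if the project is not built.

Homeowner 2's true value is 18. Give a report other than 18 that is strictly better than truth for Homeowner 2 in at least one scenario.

Suppose Homeowner 1 reports 6, Homeowner 3 reports 6 and Homeowner 4 reports 9.
Report 18: project not built, utility 0.
Report 21: project built, pays 10, utility 18 - 10 = 8.
So reporting 21 beats truth here (8 > 0).

21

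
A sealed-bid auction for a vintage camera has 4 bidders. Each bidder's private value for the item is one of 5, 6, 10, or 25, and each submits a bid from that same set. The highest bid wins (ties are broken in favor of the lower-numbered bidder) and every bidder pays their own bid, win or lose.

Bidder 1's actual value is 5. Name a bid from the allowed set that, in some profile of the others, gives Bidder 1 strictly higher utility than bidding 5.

Suppose Bidder 2 bids 5, Bidder 3 bids 5 and Bidder 4 bids 6.
Bid 5: loses but pays 5, utility -5.
Bid 6: wins, pays 6, utility 5 - 6 = -1.
So bidding 6 beats truth here (-1 > -5).

6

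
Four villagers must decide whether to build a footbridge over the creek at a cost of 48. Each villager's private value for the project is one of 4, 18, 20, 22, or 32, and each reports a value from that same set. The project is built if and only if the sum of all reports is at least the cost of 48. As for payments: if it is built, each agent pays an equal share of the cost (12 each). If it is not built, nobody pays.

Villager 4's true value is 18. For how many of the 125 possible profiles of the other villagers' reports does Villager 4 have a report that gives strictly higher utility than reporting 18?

6

Others report (4, 4, 18): truth gives 0; report 22 gives 6 > 0. Violating.
Others report (4, 4, 20): truth gives 0; report 20 gives 6 > 0. Violating.
Others report (4, 18, 4): truth gives 0; report 22 gives 6 > 0. Violating.
Others report (4, 20, 4): truth gives 0; report 20 gives 6 > 0. Violating.
Others report (4, 4, 4): truth gives 0; no alternative beats it.
Others report (4, 4, 22): truth gives 6; no alternative beats it.
(Checking all 125 profiles: 6 have a profitable deviation, 119 do not.)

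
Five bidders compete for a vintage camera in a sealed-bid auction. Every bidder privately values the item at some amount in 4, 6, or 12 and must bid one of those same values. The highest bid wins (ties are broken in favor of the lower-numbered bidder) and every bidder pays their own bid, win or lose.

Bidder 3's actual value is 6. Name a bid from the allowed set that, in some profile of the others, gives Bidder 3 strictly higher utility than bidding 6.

Suppose Bidder 1 bids 4, Bidder 2 bids 4, Bidder 4 bids 4 and Bidder 5 bids 12.
Bid 6: loses but pays 6, utility -6.
Bid 4: loses but pays 4, utility -4.
So bidding 4 beats truth here (-4 > -6).

4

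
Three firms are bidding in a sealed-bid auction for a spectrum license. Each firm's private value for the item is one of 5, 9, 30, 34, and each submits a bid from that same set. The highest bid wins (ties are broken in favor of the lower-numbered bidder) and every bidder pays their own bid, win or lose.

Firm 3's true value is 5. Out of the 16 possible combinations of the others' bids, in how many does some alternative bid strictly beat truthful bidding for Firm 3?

Others bid (5, 5): truth gives -5; bid 9 gives -4 > -5. Violating.
Others bid (5, 9): truth gives -5; no alternative beats it.
Others bid (5, 30): truth gives -5; no alternative beats it.
(Checking all 16 profiles: 1 has a profitable deviation, 15 do not.)

1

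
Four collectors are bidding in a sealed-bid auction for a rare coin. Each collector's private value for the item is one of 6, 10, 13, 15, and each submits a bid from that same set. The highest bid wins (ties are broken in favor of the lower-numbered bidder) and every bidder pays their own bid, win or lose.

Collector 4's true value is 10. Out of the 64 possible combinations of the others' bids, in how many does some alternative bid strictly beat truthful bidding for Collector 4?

63

Others bid (6, 6, 10): truth gives -10; bid 13 gives -3 > -10. Violating.
Others bid (6, 6, 13): truth gives -10; bid 15 gives -5 > -10. Violating.
Others bid (6, 6, 15): truth gives -10; bid 6 gives -6 > -10. Violating.
Others bid (6, 10, 6): truth gives -10; bid 13 gives -3 > -10. Violating.
Others bid (6, 6, 6): truth gives 0; no alternative beats it.
(Checking all 64 profiles: 63 have a profitable deviation, 1 does not.)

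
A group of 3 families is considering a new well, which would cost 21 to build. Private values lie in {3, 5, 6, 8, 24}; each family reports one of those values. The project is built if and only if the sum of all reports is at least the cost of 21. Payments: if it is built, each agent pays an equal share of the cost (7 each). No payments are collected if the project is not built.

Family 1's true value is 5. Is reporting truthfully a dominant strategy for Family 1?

No

Consider the case where Family 2 reports 8 and Family 3 reports 8.
Truthful report 5: project built, pays 7, utility 5 - 7 = -2.
Report 3 instead: project not built, utility 0.
Since 0 > -2, reporting 3 is strictly better here, so truthful reporting is not dominant.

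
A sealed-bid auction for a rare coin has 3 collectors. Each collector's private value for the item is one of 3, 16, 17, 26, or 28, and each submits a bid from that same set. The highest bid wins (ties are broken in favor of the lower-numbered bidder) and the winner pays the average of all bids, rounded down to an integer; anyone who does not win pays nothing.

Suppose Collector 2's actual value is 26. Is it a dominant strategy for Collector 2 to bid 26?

No

Consider the case where Collector 1 bids 3 and Collector 3 bids 3.
Truthful bid 26: wins, pays 10, utility 26 - 10 = 16.
Bid 16 instead: wins, pays 7, utility 26 - 7 = 19.
Since 19 > 16, bidding 16 is strictly better here, so truthful bidding is not dominant.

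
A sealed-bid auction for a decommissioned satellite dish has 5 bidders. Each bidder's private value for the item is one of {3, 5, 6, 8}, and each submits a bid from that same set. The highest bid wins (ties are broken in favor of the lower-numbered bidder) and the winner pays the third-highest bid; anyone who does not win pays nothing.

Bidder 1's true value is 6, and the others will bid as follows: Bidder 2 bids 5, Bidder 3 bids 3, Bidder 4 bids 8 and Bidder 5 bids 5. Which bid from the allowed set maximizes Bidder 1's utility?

Bid 3: loses, pays 0, utility 0.
Bid 5: loses, pays 0, utility 0.
Bid 6: loses, pays 0, utility 0.
Bid 8: wins, pays 5, utility 6 - 5 = 1.
The best choice is 8 with utility 1.

8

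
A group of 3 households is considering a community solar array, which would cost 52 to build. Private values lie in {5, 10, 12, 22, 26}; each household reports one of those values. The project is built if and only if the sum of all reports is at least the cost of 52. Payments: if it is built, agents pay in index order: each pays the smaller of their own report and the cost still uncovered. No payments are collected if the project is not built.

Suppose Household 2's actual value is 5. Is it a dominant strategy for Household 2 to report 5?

Check each profile of the others' reports and compare truth against every alternative report.
Others report (22, 22): truth gives 0, best alternative gives -5.
Others report (22, 26): truth gives 0, best alternative gives -5.
Others report (26, 22): truth gives 0, best alternative gives -5.
Others report (26, 26): truth gives 0, best alternative gives -5.
Others report (5, 5): truth gives 0, best alternative gives 0.
Others report (5, 10): truth gives 0, best alternative gives 0.
(Remaining 19 profiles checked similarly; truth is weakly best in each.)
In every case the truthful report is at least as good as any alternative, so it is a dominant strategy.

Yes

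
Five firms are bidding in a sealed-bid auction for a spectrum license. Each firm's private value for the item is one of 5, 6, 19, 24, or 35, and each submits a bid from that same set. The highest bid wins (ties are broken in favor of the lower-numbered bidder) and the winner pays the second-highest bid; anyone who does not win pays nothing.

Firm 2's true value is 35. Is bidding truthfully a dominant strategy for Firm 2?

Yes

Check each profile of the others' bids and compare truth against every alternative bid.
Others bid (24, 5, 5, 5): truth gives 11, best alternative gives 0.
Others bid (24, 5, 5, 6): truth gives 11, best alternative gives 0.
Others bid (24, 5, 5, 19): truth gives 11, best alternative gives 0.
Others bid (24, 5, 5, 24): truth gives 11, best alternative gives 0.
Others bid (24, 5, 6, 5): truth gives 11, best alternative gives 0.
Others bid (24, 5, 6, 6): truth gives 11, best alternative gives 0.
(Remaining 619 profiles checked similarly; truth is weakly best in each.)
In every case the truthful bid is at least as good as any alternative, so it is a dominant strategy.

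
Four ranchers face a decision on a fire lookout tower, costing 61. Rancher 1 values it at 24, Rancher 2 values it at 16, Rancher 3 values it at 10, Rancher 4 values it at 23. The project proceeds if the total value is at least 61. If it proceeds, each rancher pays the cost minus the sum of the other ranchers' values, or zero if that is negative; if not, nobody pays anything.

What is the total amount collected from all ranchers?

27

Total value 73 ≥ cost 61, so it is built.
Rancher 1: others sum to 49; max(0, 61 - 49) = 12.
Rancher 2: others sum to 57; max(0, 61 - 57) = 4.
Rancher 3: others sum to 63; max(0, 61 - 63) = 0.
Rancher 4: others sum to 50; max(0, 61 - 50) = 11.
Total collected = 12 + 4 + 0 + 11 = 27.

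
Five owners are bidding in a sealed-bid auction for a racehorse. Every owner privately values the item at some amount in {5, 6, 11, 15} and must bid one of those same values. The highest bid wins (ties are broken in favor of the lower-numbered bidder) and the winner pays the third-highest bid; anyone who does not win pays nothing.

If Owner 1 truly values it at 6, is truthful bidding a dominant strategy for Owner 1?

Consider the case where Owner 2 bids 5, Owner 3 bids 5, Owner 4 bids 5 and Owner 5 bids 11.
Truthful bid 6: loses, pays 0, utility 0.
Bid 11 instead: wins, pays 5, utility 6 - 5 = 1.
Since 1 > 0, bidding 11 is strictly better here, so truthful bidding is not dominant.

No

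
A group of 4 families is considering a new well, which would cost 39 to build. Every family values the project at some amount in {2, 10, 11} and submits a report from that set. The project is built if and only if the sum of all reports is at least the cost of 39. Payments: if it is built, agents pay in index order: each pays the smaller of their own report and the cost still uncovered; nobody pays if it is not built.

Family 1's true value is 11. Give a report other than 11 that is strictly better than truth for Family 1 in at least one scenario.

10

Suppose Family 2 reports 10, Family 3 reports 10 and Family 4 reports 10.
Report 11: project built, pays 11, utility 11 - 11 = 0.
Report 10: project built, pays 10, utility 11 - 10 = 1.
So reporting 10 beats truth here (1 > 0).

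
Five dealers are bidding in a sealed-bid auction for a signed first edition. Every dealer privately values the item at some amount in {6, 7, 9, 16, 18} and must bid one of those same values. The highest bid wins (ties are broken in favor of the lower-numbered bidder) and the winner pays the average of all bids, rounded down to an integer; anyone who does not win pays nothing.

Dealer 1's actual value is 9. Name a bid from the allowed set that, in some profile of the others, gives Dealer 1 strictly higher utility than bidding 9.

7

Suppose Dealer 2 bids 6, Dealer 3 bids 6, Dealer 4 bids 7 and Dealer 5 bids 7.
Bid 9: wins, pays 7, utility 9 - 7 = 2.
Bid 7: wins, pays 6, utility 9 - 6 = 3.
So bidding 7 beats truth here (3 > 2).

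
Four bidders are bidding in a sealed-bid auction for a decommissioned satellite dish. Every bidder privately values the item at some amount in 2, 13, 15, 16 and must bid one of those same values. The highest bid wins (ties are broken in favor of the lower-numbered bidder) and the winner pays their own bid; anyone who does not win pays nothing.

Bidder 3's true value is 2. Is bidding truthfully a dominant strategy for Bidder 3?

Yes

Check each profile of the others' bids and compare truth against every alternative bid.
Others bid (2, 2, 2): truth gives 0, best alternative gives -11.
Others bid (2, 2, 13): truth gives 0, best alternative gives -11.
Others bid (2, 2, 15): truth gives 0, best alternative gives 0.
Others bid (2, 2, 16): truth gives 0, best alternative gives 0.
Others bid (2, 13, 2): truth gives 0, best alternative gives 0.
Others bid (2, 13, 13): truth gives 0, best alternative gives 0.
(Remaining 58 profiles checked similarly; truth is weakly best in each.)
In every case the truthful bid is at least as good as any alternative, so it is a dominant strategy.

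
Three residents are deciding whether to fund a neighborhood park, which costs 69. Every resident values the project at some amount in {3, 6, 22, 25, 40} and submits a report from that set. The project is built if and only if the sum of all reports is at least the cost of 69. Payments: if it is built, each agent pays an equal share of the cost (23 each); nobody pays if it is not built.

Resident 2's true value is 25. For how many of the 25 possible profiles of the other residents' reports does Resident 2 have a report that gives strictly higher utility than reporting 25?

Others report (3, 40): truth gives 0; report 40 gives 2 > 0. Violating.
Others report (6, 25): truth gives 0; report 40 gives 2 > 0. Violating.
Others report (25, 6): truth gives 0; report 40 gives 2 > 0. Violating.
Others report (40, 3): truth gives 0; report 40 gives 2 > 0. Violating.
Others report (3, 3): truth gives 0; no alternative beats it.
Others report (3, 6): truth gives 0; no alternative beats it.
(Checking all 25 profiles: 4 have a profitable deviation, 21 do not.)

4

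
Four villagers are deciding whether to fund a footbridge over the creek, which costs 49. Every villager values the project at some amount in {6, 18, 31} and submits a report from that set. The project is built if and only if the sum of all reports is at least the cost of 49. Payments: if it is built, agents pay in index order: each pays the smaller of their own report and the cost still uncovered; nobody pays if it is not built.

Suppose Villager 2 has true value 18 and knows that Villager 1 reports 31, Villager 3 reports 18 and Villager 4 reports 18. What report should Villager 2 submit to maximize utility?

Report 6: project built, pays 6, utility 18 - 6 = 12.
Report 18: project built, pays 18, utility 18 - 18 = 0.
Report 31: project built, pays 18, utility 18 - 18 = 0.
The best choice is 6 with utility 12.

6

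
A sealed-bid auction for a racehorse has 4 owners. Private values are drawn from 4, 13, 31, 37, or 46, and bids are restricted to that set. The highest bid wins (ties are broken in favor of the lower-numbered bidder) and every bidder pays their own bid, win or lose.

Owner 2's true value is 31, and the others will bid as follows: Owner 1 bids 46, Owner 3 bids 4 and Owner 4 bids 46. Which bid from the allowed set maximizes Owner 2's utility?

4

Bid 4: loses but pays 4, utility -4.
Bid 13: loses but pays 13, utility -13.
Bid 31: loses but pays 31, utility -31.
Bid 37: loses but pays 37, utility -37.
Bid 46: loses but pays 46, utility -46.
The best choice is 4 with utility -4.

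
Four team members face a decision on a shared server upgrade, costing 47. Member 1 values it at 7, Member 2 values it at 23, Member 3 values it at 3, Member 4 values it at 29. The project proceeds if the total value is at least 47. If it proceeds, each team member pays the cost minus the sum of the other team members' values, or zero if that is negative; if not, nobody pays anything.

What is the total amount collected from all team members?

Total value 62 ≥ cost 47, so it is built.
Member 1: others sum to 55; max(0, 47 - 55) = 0.
Member 2: others sum to 39; max(0, 47 - 39) = 8.
Member 3: others sum to 59; max(0, 47 - 59) = 0.
Member 4: others sum to 33; max(0, 47 - 33) = 14.
Total collected = 0 + 8 + 0 + 14 = 22.

22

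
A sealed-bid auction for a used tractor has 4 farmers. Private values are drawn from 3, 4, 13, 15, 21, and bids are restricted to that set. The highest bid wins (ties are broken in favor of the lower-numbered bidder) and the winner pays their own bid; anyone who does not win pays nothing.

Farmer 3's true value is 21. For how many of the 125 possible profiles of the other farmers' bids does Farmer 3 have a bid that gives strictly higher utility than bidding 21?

36

Others bid (3, 3, 3): truth gives 0; bid 4 gives 17 > 0. Violating.
Others bid (3, 3, 4): truth gives 0; bid 4 gives 17 > 0. Violating.
Others bid (3, 3, 13): truth gives 0; bid 13 gives 8 > 0. Violating.
Others bid (3, 3, 15): truth gives 0; bid 15 gives 6 > 0. Violating.
Others bid (3, 3, 21): truth gives 0; no alternative beats it.
Others bid (3, 4, 21): truth gives 0; no alternative beats it.
(Checking all 125 profiles: 36 have a profitable deviation, 89 do not.)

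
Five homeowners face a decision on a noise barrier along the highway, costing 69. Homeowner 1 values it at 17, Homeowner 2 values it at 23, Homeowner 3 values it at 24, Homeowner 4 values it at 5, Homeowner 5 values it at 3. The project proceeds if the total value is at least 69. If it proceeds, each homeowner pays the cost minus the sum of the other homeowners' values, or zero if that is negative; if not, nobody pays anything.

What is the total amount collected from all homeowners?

Total value 72 ≥ cost 69, so it is built.
Homeowner 1: others sum to 55; max(0, 69 - 55) = 14.
Homeowner 2: others sum to 49; max(0, 69 - 49) = 20.
Homeowner 3: others sum to 48; max(0, 69 - 48) = 21.
Homeowner 4: others sum to 67; max(0, 69 - 67) = 2.
Homeowner 5: others sum to 69; max(0, 69 - 69) = 0.
Total collected = 14 + 20 + 21 + 2 + 0 = 57.

57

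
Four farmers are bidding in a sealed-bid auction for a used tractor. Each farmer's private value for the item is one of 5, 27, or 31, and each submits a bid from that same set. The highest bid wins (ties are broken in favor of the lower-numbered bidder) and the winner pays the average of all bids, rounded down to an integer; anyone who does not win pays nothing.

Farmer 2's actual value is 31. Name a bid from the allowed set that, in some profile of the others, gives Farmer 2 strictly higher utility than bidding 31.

27

Suppose Farmer 1 bids 5, Farmer 3 bids 5 and Farmer 4 bids 5.
Bid 31: wins, pays 11, utility 31 - 11 = 20.
Bid 27: wins, pays 10, utility 31 - 10 = 21.
So bidding 27 beats truth here (21 > 20).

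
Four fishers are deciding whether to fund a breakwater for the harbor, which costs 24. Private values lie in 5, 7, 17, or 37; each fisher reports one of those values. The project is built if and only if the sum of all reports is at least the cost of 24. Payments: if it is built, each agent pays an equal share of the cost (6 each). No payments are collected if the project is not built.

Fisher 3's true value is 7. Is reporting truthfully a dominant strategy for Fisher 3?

No

Consider the case where Fisher 1 reports 5, Fisher 2 reports 5 and Fisher 4 reports 5.
Truthful report 7: project not built, utility 0.
Report 17 instead: project built, pays 6, utility 7 - 6 = 1.
Since 1 > 0, reporting 17 is strictly better here, so truthful reporting is not dominant.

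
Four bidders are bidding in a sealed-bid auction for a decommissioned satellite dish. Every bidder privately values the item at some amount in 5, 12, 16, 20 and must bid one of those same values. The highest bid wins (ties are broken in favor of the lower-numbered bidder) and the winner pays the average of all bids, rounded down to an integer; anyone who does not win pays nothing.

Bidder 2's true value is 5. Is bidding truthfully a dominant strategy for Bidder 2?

Check each profile of the others' bids and compare truth against every alternative bid.
Others bid (5, 12, 12): truth gives 0, best alternative gives -5.
Others bid (5, 5, 12): truth gives 0, best alternative gives -3.
Others bid (5, 12, 5): truth gives 0, best alternative gives -3.
Others bid (5, 5, 5): truth gives 0, best alternative gives -1.
Others bid (5, 5, 16): truth gives 0, best alternative gives 0.
Others bid (5, 5, 20): truth gives 0, best alternative gives 0.
(Remaining 58 profiles checked similarly; truth is weakly best in each.)
In every case the truthful bid is at least as good as any alternative, so it is a dominant strategy.

Yes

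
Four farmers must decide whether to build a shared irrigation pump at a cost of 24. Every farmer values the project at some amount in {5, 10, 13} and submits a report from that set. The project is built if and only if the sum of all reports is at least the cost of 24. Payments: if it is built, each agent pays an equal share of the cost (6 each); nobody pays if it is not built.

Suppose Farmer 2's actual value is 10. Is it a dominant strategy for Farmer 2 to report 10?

Check each profile of the others' reports and compare truth against every alternative report.
Others report (5, 5, 5): truth gives 4, best alternative gives 4.
Others report (5, 5, 10): truth gives 4, best alternative gives 4.
Others report (5, 5, 13): truth gives 4, best alternative gives 4.
Others report (5, 10, 5): truth gives 4, best alternative gives 4.
Others report (5, 10, 10): truth gives 4, best alternative gives 4.
Others report (5, 10, 13): truth gives 4, best alternative gives 4.
(Remaining 21 profiles checked similarly; truth is weakly best in each.)
In every case the truthful report is at least as good as any alternative, so it is a dominant strategy.

Yes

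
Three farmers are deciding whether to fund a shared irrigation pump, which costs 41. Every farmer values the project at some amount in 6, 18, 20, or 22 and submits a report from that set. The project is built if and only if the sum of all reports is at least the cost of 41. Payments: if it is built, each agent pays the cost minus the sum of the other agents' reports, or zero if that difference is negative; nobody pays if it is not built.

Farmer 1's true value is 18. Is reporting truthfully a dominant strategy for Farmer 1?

Yes

Check each profile of the others' reports and compare truth against every alternative report.
Others report (20, 22): truth gives 18, best alternative gives 18.
Others report (22, 20): truth gives 18, best alternative gives 18.
Others report (22, 22): truth gives 18, best alternative gives 18.
Others report (18, 22): truth gives 17, best alternative gives 17.
Others report (20, 20): truth gives 17, best alternative gives 17.
Others report (22, 18): truth gives 17, best alternative gives 17.
(Remaining 10 profiles checked similarly; truth is weakly best in each.)
In every case the truthful report is at least as good as any alternative, so it is a dominant strategy.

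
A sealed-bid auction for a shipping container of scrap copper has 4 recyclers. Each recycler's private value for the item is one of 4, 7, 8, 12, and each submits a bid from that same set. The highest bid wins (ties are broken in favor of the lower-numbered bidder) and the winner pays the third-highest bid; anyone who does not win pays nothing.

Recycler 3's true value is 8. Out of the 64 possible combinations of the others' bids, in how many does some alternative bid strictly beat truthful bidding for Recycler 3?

Others bid (4, 4, 12): truth gives 0; bid 12 gives 4 > 0. Violating.
Others bid (4, 7, 12): truth gives 0; bid 12 gives 1 > 0. Violating.
Others bid (4, 8, 4): truth gives 0; bid 12 gives 4 > 0. Violating.
Others bid (4, 8, 7): truth gives 0; bid 12 gives 1 > 0. Violating.
Others bid (4, 4, 4): truth gives 4; no alternative beats it.
Others bid (4, 4, 7): truth gives 4; no alternative beats it.
(Checking all 64 profiles: 12 have a profitable deviation, 52 do not.)

12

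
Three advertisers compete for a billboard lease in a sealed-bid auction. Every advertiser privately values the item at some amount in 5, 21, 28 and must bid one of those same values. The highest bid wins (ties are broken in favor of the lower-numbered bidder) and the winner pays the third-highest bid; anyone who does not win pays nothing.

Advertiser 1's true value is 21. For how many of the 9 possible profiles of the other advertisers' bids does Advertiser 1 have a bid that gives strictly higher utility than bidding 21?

Others bid (5, 28): truth gives 0; bid 28 gives 16 > 0. Violating.
Others bid (28, 5): truth gives 0; bid 28 gives 16 > 0. Violating.
Others bid (5, 5): truth gives 16; no alternative beats it.
Others bid (5, 21): truth gives 16; no alternative beats it.
(Checking all 9 profiles: 2 have a profitable deviation, 7 do not.)

2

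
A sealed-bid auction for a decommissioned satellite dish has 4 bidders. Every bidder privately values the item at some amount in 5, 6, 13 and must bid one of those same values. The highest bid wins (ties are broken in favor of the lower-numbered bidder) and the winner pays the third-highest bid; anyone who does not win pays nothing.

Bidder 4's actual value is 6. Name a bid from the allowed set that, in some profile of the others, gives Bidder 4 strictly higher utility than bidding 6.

13

Suppose Bidder 1 bids 5, Bidder 2 bids 5 and Bidder 3 bids 6.
Bid 6: loses, pays 0, utility 0.
Bid 13: wins, pays 5, utility 6 - 5 = 1.
So bidding 13 beats truth here (1 > 0).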